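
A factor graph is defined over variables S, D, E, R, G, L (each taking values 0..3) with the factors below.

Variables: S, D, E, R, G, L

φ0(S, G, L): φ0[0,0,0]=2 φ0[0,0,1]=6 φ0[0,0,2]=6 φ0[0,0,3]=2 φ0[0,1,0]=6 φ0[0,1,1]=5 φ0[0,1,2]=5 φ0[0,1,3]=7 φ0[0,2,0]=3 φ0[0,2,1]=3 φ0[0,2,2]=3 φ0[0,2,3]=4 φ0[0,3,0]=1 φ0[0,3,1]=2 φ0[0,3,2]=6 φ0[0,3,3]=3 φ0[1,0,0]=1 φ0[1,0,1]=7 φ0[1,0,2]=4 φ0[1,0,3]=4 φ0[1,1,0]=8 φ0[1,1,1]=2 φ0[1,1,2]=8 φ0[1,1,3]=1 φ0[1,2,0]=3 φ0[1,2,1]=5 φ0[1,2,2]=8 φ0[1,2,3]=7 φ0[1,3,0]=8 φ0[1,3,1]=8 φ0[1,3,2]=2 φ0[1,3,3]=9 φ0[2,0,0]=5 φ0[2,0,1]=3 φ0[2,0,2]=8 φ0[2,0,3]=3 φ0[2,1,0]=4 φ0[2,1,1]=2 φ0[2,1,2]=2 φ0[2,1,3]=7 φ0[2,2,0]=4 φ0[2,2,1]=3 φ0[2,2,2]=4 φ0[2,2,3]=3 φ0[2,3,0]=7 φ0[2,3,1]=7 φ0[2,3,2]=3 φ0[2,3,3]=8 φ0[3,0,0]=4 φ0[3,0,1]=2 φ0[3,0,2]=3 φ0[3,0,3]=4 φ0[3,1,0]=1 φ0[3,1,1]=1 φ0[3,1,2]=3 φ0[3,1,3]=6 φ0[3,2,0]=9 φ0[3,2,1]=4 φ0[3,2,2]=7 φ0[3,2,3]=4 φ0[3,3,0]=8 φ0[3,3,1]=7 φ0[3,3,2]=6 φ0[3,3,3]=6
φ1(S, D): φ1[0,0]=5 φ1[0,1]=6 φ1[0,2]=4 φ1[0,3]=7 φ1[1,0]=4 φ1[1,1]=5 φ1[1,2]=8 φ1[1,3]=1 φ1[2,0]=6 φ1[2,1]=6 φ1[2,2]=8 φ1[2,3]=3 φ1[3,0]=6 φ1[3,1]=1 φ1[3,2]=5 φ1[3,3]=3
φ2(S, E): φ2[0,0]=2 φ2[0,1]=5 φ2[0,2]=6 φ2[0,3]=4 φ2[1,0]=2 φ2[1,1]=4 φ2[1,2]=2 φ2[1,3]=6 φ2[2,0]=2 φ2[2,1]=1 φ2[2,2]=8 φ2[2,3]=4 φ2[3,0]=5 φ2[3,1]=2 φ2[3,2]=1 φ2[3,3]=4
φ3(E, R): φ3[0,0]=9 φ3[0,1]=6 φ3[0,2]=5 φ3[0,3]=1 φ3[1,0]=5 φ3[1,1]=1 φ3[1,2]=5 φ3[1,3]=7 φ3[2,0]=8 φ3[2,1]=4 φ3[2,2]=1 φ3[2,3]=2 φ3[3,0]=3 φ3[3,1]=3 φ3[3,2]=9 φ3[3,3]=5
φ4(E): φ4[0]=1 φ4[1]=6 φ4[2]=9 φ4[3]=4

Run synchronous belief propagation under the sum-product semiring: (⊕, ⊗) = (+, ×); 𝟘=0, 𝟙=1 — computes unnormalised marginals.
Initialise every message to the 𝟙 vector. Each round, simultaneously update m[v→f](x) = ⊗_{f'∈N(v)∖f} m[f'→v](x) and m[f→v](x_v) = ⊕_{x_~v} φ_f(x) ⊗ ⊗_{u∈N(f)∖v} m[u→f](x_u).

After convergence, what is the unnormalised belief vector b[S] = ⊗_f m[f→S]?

init: all messages = 𝟙 over 4 values
r1 m[φ0→S] = [64, 85, 73, 75]
r1 m[φ0→G] = [64, 68, 74, 91]
r1 m[φ0→L] = [74, 67, 78, 78]
r1 m[φ1→S] = [22, 18, 23, 15]
r1 m[φ1→D] = [21, 18, 25, 14]
r1 m[φ2→S] = [17, 14, 15, 12]
r1 m[φ2→E] = [11, 12, 17, 18]
r1 m[φ3→E] = [21, 18, 15, 20]
r1 m[φ3→R] = [25, 14, 20, 15]
r1 m[φ4→E] = [1, 6, 9, 4]
r1 m[S→φ0] = [1, 1, 1, 1]
r1 m[S→φ1] = [1, 1, 1, 1]
r1 m[S→φ2] = [1, 1, 1, 1]
r1 m[D→φ1] = [1, 1, 1, 1]
r1 m[E→φ2] = [1, 1, 1, 1]
r1 m[E→φ3] = [1, 1, 1, 1]
r1 m[E→φ4] = [1, 1, 1, 1]
r1 m[R→φ3] = [1, 1, 1, 1]
r1 m[G→φ0] = [1, 1, 1, 1]
r1 m[L→φ0] = [1, 1, 1, 1]
r2 m[φ0→S] = [64, 85, 73, 75]
r2 m[φ0→G] = [64, 68, 74, 91]
r2 m[φ0→L] = [74, 67, 78, 78]
r2 m[φ1→S] = [22, 18, 23, 15]
r2 m[φ1→D] = [21, 18, 25, 14]
r2 m[φ2→S] = [17, 14, 15, 12]
r2 m[φ2→E] = [11, 12, 17, 18]
r2 m[φ3→E] = [21, 18, 15, 20]
r2 m[φ3→R] = [25, 14, 20, 15]
r2 m[φ4→E] = [1, 6, 9, 4]
r2 m[S→φ0] = [374, 252, 345, 180]
r2 m[S→φ1] = [1088, 1190, 1095, 900]
r2 m[S→φ2] = [1408, 1530, 1679, 1125]
r2 m[D→φ1] = [1, 1, 1, 1]
r2 m[E→φ2] = [21, 108, 135, 80]
r2 m[E→φ3] = [11, 72, 153, 72]
r2 m[E→φ4] = [231, 216, 255, 360]
r2 m[R→φ3] = [1, 1, 1, 1]
r2 m[G→φ0] = [1, 1, 1, 1]
r2 m[L→φ0] = [1, 1, 1, 1]
r3 m[φ0→S] = [64, 85, 73, 75]
r3 m[φ0→G] = [18911, 20545, 19808, 24777]
r3 m[φ0→L] = [20388, 19223, 22309, 22121]
r3 m[φ1→S] = [22, 18, 23, 15]
r3 m[φ1→D] = [22170, 19948, 27132, 14791]
r3 m[φ2→S] = [1712, 1224, 1550, 776]
r3 m[φ2→E] = [14859, 17089, 26065, 26028]
r3 m[φ3→E] = [21, 18, 15, 20]
r3 m[φ3→R] = [1899, 966, 1216, 1181]
r3 m[φ4→E] = [1, 6, 9, 4]
r3 m[S→φ0] = [374, 252, 345, 180]
r3 m[S→φ1] = [1088, 1190, 1095, 900]
r3 m[S→φ2] = [1408, 1530, 1679, 1125]
r3 m[D→φ1] = [1, 1, 1, 1]
r3 m[E→φ2] = [21, 108, 135, 80]
r3 m[E→φ3] = [11, 72, 153, 72]
r3 m[E→φ4] = [231, 216, 255, 360]
r3 m[R→φ3] = [1, 1, 1, 1]
r3 m[G→φ0] = [1, 1, 1, 1]
r3 m[L→φ0] = [1, 1, 1, 1]
r4 m[φ0→S] = [64, 85, 73, 75]
r4 m[φ0→G] = [18911, 20545, 19808, 24777]
r4 m[φ0→L] = [20388, 19223, 22309, 22121]
r4 m[φ1→S] = [22, 18, 23, 15]
r4 m[φ1→D] = [22170, 19948, 27132, 14791]
r4 m[φ2→S] = [1712, 1224, 1550, 776]
r4 m[φ2→E] = [14859, 17089, 26065, 26028]
r4 m[φ3→E] = [21, 18, 15, 20]
r4 m[φ3→R] = [1899, 966, 1216, 1181]
r4 m[φ4→E] = [1, 6, 9, 4]
r4 m[S→φ0] = [37664, 22032, 35650, 11640]
r4 m[S→φ1] = [109568, 104040, 113150, 58200]
r4 m[S→φ2] = [1408, 1530, 1679, 1125]
r4 m[D→φ1] = [1, 1, 1, 1]
r4 m[E→φ2] = [21, 108, 135, 80]
r4 m[E→φ3] = [14859, 102534, 234585, 104112]
r4 m[E→φ4] = [312039, 307602, 390975, 520560]
r4 m[R→φ3] = [1, 1, 1, 1]
r4 m[G→φ0] = [1, 1, 1, 1]
r4 m[L→φ0] = [1, 1, 1, 1]
r5 m[φ0→S] = [64, 85, 73, 75]
r5 m[φ0→G] = [1783806, 1947670, 1774828, 2252362]
r5 m[φ0→L] = [1861688, 1785038, 2065194, 2046746]
r5 m[φ1→S] = [22, 18, 23, 15]
r5 m[φ1→D] = [1992100, 1914708, 2466792, 1385066]
r5 m[φ2→S] = [1712, 1224, 1550, 776]
r5 m[φ2→E] = [14859, 17089, 26065, 26028]
r5 m[φ3→E] = [21, 18, 15, 20]
r5 m[φ3→R] = [2835417, 1442364, 1758558, 1722327]
r5 m[φ4→E] = [1, 6, 9, 4]
r5 m[S→φ0] = [37664, 22032, 35650, 11640]
r5 m[S→φ1] = [109568, 104040, 113150, 58200]
r5 m[S→φ2] = [1408, 1530, 1679, 1125]
r5 m[D→φ1] = [1, 1, 1, 1]
r5 m[E→φ2] = [21, 108, 135, 80]
r5 m[E→φ3] = [14859, 102534, 234585, 104112]
r5 m[E→φ4] = [312039, 307602, 390975, 520560]
r5 m[R→φ3] = [1, 1, 1, 1]
r5 m[G→φ0] = [1, 1, 1, 1]
r5 m[L→φ0] = [1, 1, 1, 1]
r6 m[φ0→S] = [64, 85, 73, 75]
r6 m[φ0→G] = [1783806, 1947670, 1774828, 2252362]
r6 m[φ0→L] = [1861688, 1785038, 2065194, 2046746]
r6 m[φ1→S] = [22, 18, 23, 15]
r6 m[φ1→D] = [1992100, 1914708, 2466792, 1385066]
r6 m[φ2→S] = [1712, 1224, 1550, 776]
r6 m[φ2→E] = [14859, 17089, 26065, 26028]
r6 m[φ3→E] = [21, 18, 15, 20]
r6 m[φ3→R] = [2835417, 1442364, 1758558, 1722327]
r6 m[φ4→E] = [1, 6, 9, 4]
r6 m[S→φ0] = [37664, 22032, 35650, 11640]
r6 m[S→φ1] = [109568, 104040, 113150, 58200]
r6 m[S→φ2] = [1408, 1530, 1679, 1125]
r6 m[D→φ1] = [1, 1, 1, 1]
r6 m[E→φ2] = [21, 108, 135, 80]
r6 m[E→φ3] = [14859, 102534, 234585, 104112]
r6 m[E→φ4] = [312039, 307602, 390975, 520560]
r6 m[R→φ3] = [1, 1, 1, 1]
r6 m[G→φ0] = [1, 1, 1, 1]
r6 m[L→φ0] = [1, 1, 1, 1]
fixed point reached at round 6
b[S] = ⊗ incoming = [2410496, 1872720, 2602450, 873000]

b[S] = [2410496, 1872720, 2602450, 873000]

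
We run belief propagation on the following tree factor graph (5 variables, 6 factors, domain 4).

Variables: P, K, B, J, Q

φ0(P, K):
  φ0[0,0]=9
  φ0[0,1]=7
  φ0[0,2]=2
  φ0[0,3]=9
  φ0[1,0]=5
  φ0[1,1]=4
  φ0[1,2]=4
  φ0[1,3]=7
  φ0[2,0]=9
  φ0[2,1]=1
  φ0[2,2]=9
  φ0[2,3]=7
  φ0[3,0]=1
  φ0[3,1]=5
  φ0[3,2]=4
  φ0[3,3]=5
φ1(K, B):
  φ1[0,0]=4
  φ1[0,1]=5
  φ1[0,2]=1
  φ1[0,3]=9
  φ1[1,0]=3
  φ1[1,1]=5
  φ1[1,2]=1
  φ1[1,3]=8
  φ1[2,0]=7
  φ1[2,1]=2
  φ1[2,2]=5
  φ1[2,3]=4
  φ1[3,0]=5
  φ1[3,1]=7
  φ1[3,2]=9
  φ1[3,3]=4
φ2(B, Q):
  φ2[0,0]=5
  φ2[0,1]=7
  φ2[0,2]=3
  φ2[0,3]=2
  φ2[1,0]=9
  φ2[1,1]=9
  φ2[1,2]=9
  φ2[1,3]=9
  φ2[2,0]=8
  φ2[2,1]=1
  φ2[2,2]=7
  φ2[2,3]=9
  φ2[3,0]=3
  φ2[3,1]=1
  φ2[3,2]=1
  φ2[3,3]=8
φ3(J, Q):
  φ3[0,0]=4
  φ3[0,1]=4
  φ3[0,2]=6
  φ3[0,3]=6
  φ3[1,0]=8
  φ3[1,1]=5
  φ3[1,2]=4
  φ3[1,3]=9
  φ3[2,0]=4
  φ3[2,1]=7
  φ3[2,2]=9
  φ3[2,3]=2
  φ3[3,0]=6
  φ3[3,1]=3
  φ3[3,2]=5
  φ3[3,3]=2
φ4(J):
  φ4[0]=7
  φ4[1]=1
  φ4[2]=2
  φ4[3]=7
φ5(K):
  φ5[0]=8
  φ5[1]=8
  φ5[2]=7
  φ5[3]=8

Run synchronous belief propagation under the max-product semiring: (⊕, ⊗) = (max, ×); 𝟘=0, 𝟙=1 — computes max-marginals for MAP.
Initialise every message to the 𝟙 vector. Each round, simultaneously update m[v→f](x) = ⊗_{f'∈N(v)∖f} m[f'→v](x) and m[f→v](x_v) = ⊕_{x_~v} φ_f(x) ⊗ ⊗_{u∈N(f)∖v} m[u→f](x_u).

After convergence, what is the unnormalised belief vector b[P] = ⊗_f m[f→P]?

init: all messages = 𝟙 over 4 values
r1 m[φ0→P] = [9, 7, 9, 5]
r1 m[φ0→K] = [9, 7, 9, 9]
r1 m[φ1→K] = [9, 8, 7, 9]
r1 m[φ1→B] = [7, 7, 9, 9]
r1 m[φ2→B] = [7, 9, 9, 8]
r1 m[φ2→Q] = [9, 9, 9, 9]
r1 m[φ3→J] = [6, 9, 9, 6]
r1 m[φ3→Q] = [8, 7, 9, 9]
r1 m[φ4→J] = [7, 1, 2, 7]
r1 m[φ5→K] = [8, 8, 7, 8]
r1 m[P→φ0] = [1, 1, 1, 1]
r1 m[K→φ0] = [1, 1, 1, 1]
r1 m[K→φ1] = [1, 1, 1, 1]
r1 m[K→φ5] = [1, 1, 1, 1]
r1 m[B→φ1] = [1, 1, 1, 1]
r1 m[B→φ2] = [1, 1, 1, 1]
r1 m[J→φ3] = [1, 1, 1, 1]
r1 m[J→φ4] = [1, 1, 1, 1]
r1 m[Q→φ2] = [1, 1, 1, 1]
r1 m[Q→φ3] = [1, 1, 1, 1]
r2 m[φ0→P] = [9, 7, 9, 5]
r2 m[φ0→K] = [9, 7, 9, 9]
r2 m[φ1→K] = [9, 8, 7, 9]
r2 m[φ1→B] = [7, 7, 9, 9]
r2 m[φ2→B] = [7, 9, 9, 8]
r2 m[φ2→Q] = [9, 9, 9, 9]
r2 m[φ3→J] = [6, 9, 9, 6]
r2 m[φ3→Q] = [8, 7, 9, 9]
r2 m[φ4→J] = [7, 1, 2, 7]
r2 m[φ5→K] = [8, 8, 7, 8]
r2 m[P→φ0] = [1, 1, 1, 1]
r2 m[K→φ0] = [72, 64, 49, 72]
r2 m[K→φ1] = [72, 56, 63, 72]
r2 m[K→φ5] = [81, 56, 63, 81]
r2 m[B→φ1] = [7, 9, 9, 8]
r2 m[B→φ2] = [7, 7, 9, 9]
r2 m[J→φ3] = [7, 1, 2, 7]
r2 m[J→φ4] = [6, 9, 9, 6]
r2 m[Q→φ2] = [8, 7, 9, 9]
r2 m[Q→φ3] = [9, 9, 9, 9]
r3 m[φ0→P] = [648, 504, 648, 360]
r3 m[φ0→K] = [9, 7, 9, 9]
r3 m[φ1→K] = [72, 64, 49, 81]
r3 m[φ1→B] = [441, 504, 648, 648]
r3 m[φ2→B] = [49, 81, 81, 72]
r3 m[φ2→Q] = [72, 63, 63, 81]
r3 m[φ3→J] = [54, 81, 81, 54]
r3 m[φ3→Q] = [42, 28, 42, 42]
r3 m[φ4→J] = [7, 1, 2, 7]
r3 m[φ5→K] = [8, 8, 7, 8]
r3 m[P→φ0] = [1, 1, 1, 1]
r3 m[K→φ0] = [72, 64, 49, 72]
r3 m[K→φ1] = [72, 56, 63, 72]
r3 m[K→φ5] = [81, 56, 63, 81]
r3 m[B→φ1] = [7, 9, 9, 8]
r3 m[B→φ2] = [7, 7, 9, 9]
r3 m[J→φ3] = [7, 1, 2, 7]
r3 m[J→φ4] = [6, 9, 9, 6]
r3 m[Q→φ2] = [8, 7, 9, 9]
r3 m[Q→φ3] = [9, 9, 9, 9]
r4 m[φ0→P] = [648, 504, 648, 360]
r4 m[φ0→K] = [9, 7, 9, 9]
r4 m[φ1→K] = [72, 64, 49, 81]
r4 m[φ1→B] = [441, 504, 648, 648]
r4 m[φ2→B] = [49, 81, 81, 72]
r4 m[φ2→Q] = [72, 63, 63, 81]
r4 m[φ3→J] = [54, 81, 81, 54]
r4 m[φ3→Q] = [42, 28, 42, 42]
r4 m[φ4→J] = [7, 1, 2, 7]
r4 m[φ5→K] = [8, 8, 7, 8]
r4 m[P→φ0] = [1, 1, 1, 1]
r4 m[K→φ0] = [576, 512, 343, 648]
r4 m[K→φ1] = [72, 56, 63, 72]
r4 m[K→φ5] = [648, 448, 441, 729]
r4 m[B→φ1] = [49, 81, 81, 72]
r4 m[B→φ2] = [441, 504, 648, 648]
r4 m[J→φ3] = [7, 1, 2, 7]
r4 m[J→φ4] = [54, 81, 81, 54]
r4 m[Q→φ2] = [42, 28, 42, 42]
r4 m[Q→φ3] = [72, 63, 63, 81]
r5 m[φ0→P] = [5832, 4536, 5184, 3240]
r5 m[φ0→K] = [9, 7, 9, 9]
r5 m[φ1→K] = [648, 576, 405, 729]
r5 m[φ1→B] = [441, 504, 648, 648]
r5 m[φ2→B] = [210, 378, 378, 336]
r5 m[φ2→Q] = [5184, 4536, 4536, 5832]
r5 m[φ3→J] = [486, 729, 567, 432]
r5 m[φ3→Q] = [42, 28, 42, 42]
r5 m[φ4→J] = [7, 1, 2, 7]
r5 m[φ5→K] = [8, 8, 7, 8]
r5 m[P→φ0] = [1, 1, 1, 1]
r5 m[K→φ0] = [576, 512, 343, 648]
r5 m[K→φ1] = [72, 56, 63, 72]
r5 m[K→φ5] = [648, 448, 441, 729]
r5 m[B→φ1] = [49, 81, 81, 72]
r5 m[B→φ2] = [441, 504, 648, 648]
r5 m[J→φ3] = [7, 1, 2, 7]
r5 m[J→φ4] = [54, 81, 81, 54]
r5 m[Q→φ2] = [42, 28, 42, 42]
r5 m[Q→φ3] = [72, 63, 63, 81]
r6 m[φ0→P] = [5832, 4536, 5184, 3240]
r6 m[φ0→K] = [9, 7, 9, 9]
r6 m[φ1→K] = [648, 576, 405, 729]
r6 m[φ1→B] = [441, 504, 648, 648]
r6 m[φ2→B] = [210, 378, 378, 336]
r6 m[φ2→Q] = [5184, 4536, 4536, 5832]
r6 m[φ3→J] = [486, 729, 567, 432]
r6 m[φ3→Q] = [42, 28, 42, 42]
r6 m[φ4→J] = [7, 1, 2, 7]
r6 m[φ5→K] = [8, 8, 7, 8]
r6 m[P→φ0] = [1, 1, 1, 1]
r6 m[K→φ0] = [5184, 4608, 2835, 5832]
r6 m[K→φ1] = [72, 56, 63, 72]
r6 m[K→φ5] = [5832, 4032, 3645, 6561]
r6 m[B→φ1] = [210, 378, 378, 336]
r6 m[B→φ2] = [441, 504, 648, 648]
r6 m[J→φ3] = [7, 1, 2, 7]
r6 m[J→φ4] = [486, 729, 567, 432]
r6 m[Q→φ2] = [42, 28, 42, 42]
r6 m[Q→φ3] = [5184, 4536, 4536, 5832]
r7 m[φ0→P] = [52488, 40824, 46656, 29160]
r7 m[φ0→K] = [9, 7, 9, 9]
r7 m[φ1→K] = [3024, 2688, 1890, 3402]
r7 m[φ1→B] = [441, 504, 648, 648]
r7 m[φ2→B] = [210, 378, 378, 336]
r7 m[φ2→Q] = [5184, 4536, 4536, 5832]
r7 m[φ3→J] = [34992, 52488, 40824, 31104]
r7 m[φ3→Q] = [42, 28, 42, 42]
r7 m[φ4→J] = [7, 1, 2, 7]
r7 m[φ5→K] = [8, 8, 7, 8]
r7 m[P→φ0] = [1, 1, 1, 1]
r7 m[K→φ0] = [5184, 4608, 2835, 5832]
r7 m[K→φ1] = [72, 56, 63, 72]
r7 m[K→φ5] = [5832, 4032, 3645, 6561]
r7 m[B→φ1] = [210, 378, 378, 336]
r7 m[B→φ2] = [441, 504, 648, 648]
r7 m[J→φ3] = [7, 1, 2, 7]
r7 m[J→φ4] = [486, 729, 567, 432]
r7 m[Q→φ2] = [42, 28, 42, 42]
r7 m[Q→φ3] = [5184, 4536, 4536, 5832]
r8 m[φ0→P] = [52488, 40824, 46656, 29160]
r8 m[φ0→K] = [9, 7, 9, 9]
r8 m[φ1→K] = [3024, 2688, 1890, 3402]
r8 m[φ1→B] = [441, 504, 648, 648]
r8 m[φ2→B] = [210, 378, 378, 336]
r8 m[φ2→Q] = [5184, 4536, 4536, 5832]
r8 m[φ3→J] = [34992, 52488, 40824, 31104]
r8 m[φ3→Q] = [42, 28, 42, 42]
r8 m[φ4→J] = [7, 1, 2, 7]
r8 m[φ5→K] = [8, 8, 7, 8]
r8 m[P→φ0] = [1, 1, 1, 1]
r8 m[K→φ0] = [24192, 21504, 13230, 27216]
r8 m[K→φ1] = [72, 56, 63, 72]
r8 m[K→φ5] = [27216, 18816, 17010, 30618]
r8 m[B→φ1] = [210, 378, 378, 336]
r8 m[B→φ2] = [441, 504, 648, 648]
r8 m[J→φ3] = [7, 1, 2, 7]
r8 m[J→φ4] = [34992, 52488, 40824, 31104]
r8 m[Q→φ2] = [42, 28, 42, 42]
r8 m[Q→φ3] = [5184, 4536, 4536, 5832]
r9 m[φ0→P] = [244944, 190512, 217728, 136080]
r9 m[φ0→K] = [9, 7, 9, 9]
r9 m[φ1→K] = [3024, 2688, 1890, 3402]
r9 m[φ1→B] = [441, 504, 648, 648]
r9 m[φ2→B] = [210, 378, 378, 336]
r9 m[φ2→Q] = [5184, 4536, 4536, 5832]
r9 m[φ3→J] = [34992, 52488, 40824, 31104]
r9 m[φ3→Q] = [42, 28, 42, 42]
r9 m[φ4→J] = [7, 1, 2, 7]
r9 m[φ5→K] = [8, 8, 7, 8]
r9 m[P→φ0] = [1, 1, 1, 1]
r9 m[K→φ0] = [24192, 21504, 13230, 27216]
r9 m[K→φ1] = [72, 56, 63, 72]
r9 m[K→φ5] = [27216, 18816, 17010, 30618]
r9 m[B→φ1] = [210, 378, 378, 336]
r9 m[B→φ2] = [441, 504, 648, 648]
r9 m[J→φ3] = [7, 1, 2, 7]
r9 m[J→φ4] = [34992, 52488, 40824, 31104]
r9 m[Q→φ2] = [42, 28, 42, 42]
r9 m[Q→φ3] = [5184, 4536, 4536, 5832]
r10 m[φ0→P] = [244944, 190512, 217728, 136080]
r10 m[φ0→K] = [9, 7, 9, 9]
r10 m[φ1→K] = [3024, 2688, 1890, 3402]
r10 m[φ1→B] = [441, 504, 648, 648]
r10 m[φ2→B] = [210, 378, 378, 336]
r10 m[φ2→Q] = [5184, 4536, 4536, 5832]
r10 m[φ3→J] = [34992, 52488, 40824, 31104]
r10 m[φ3→Q] = [42, 28, 42, 42]
r10 m[φ4→J] = [7, 1, 2, 7]
r10 m[φ5→K] = [8, 8, 7, 8]
r10 m[P→φ0] = [1, 1, 1, 1]
r10 m[K→φ0] = [24192, 21504, 13230, 27216]
r10 m[K→φ1] = [72, 56, 63, 72]
r10 m[K→φ5] = [27216, 18816, 17010, 30618]
r10 m[B→φ1] = [210, 378, 378, 336]
r10 m[B→φ2] = [441, 504, 648, 648]
r10 m[J→φ3] = [7, 1, 2, 7]
r10 m[J→φ4] = [34992, 52488, 40824, 31104]
r10 m[Q→φ2] = [42, 28, 42, 42]
r10 m[Q→φ3] = [5184, 4536, 4536, 5832]
fixed point reached at round 10
b[P] = ⊗ incoming = [244944, 190512, 217728, 136080]

b[P] = [244944, 190512, 217728, 136080]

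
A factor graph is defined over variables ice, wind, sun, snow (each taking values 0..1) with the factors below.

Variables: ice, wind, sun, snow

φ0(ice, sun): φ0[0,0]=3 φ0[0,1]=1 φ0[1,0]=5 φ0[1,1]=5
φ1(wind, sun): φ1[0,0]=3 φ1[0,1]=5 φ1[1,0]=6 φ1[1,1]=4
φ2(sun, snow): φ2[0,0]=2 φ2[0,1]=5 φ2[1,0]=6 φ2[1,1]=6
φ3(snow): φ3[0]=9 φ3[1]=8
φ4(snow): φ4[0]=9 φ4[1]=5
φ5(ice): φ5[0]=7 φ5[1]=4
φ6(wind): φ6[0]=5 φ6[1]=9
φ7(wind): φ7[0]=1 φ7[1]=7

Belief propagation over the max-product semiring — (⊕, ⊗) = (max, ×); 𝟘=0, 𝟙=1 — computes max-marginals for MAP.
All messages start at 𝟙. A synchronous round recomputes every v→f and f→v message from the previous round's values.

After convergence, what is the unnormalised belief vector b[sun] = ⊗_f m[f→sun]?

b[sun] = [1587600, 2449440]

init: all messages = 𝟙 over 2 values
r1 m[φ0→ice] = [3, 5]
r1 m[φ0→sun] = [5, 5]
r1 m[φ1→wind] = [5, 6]
r1 m[φ1→sun] = [6, 5]
r1 m[φ2→sun] = [5, 6]
r1 m[φ2→snow] = [6, 6]
r1 m[φ3→snow] = [9, 8]
r1 m[φ4→snow] = [9, 5]
r1 m[φ5→ice] = [7, 4]
r1 m[φ6→wind] = [5, 9]
r1 m[φ7→wind] = [1, 7]
r1 m[ice→φ0] = [1, 1]
r1 m[ice→φ5] = [1, 1]
r1 m[wind→φ1] = [1, 1]
r1 m[wind→φ6] = [1, 1]
r1 m[wind→φ7] = [1, 1]
r1 m[sun→φ0] = [1, 1]
r1 m[sun→φ1] = [1, 1]
r1 m[sun→φ2] = [1, 1]
r1 m[snow→φ2] = [1, 1]
r1 m[snow→φ3] = [1, 1]
r1 m[snow→φ4] = [1, 1]
r2 m[φ0→ice] = [3, 5]
r2 m[φ0→sun] = [5, 5]
r2 m[φ1→wind] = [5, 6]
r2 m[φ1→sun] = [6, 5]
r2 m[φ2→sun] = [5, 6]
r2 m[φ2→snow] = [6, 6]
r2 m[φ3→snow] = [9, 8]
r2 m[φ4→snow] = [9, 5]
r2 m[φ5→ice] = [7, 4]
r2 m[φ6→wind] = [5, 9]
r2 m[φ7→wind] = [1, 7]
r2 m[ice→φ0] = [7, 4]
r2 m[ice→φ5] = [3, 5]
r2 m[wind→φ1] = [5, 63]
r2 m[wind→φ6] = [5, 42]
r2 m[wind→φ7] = [25, 54]
r2 m[sun→φ0] = [30, 30]
r2 m[sun→φ1] = [25, 30]
r2 m[sun→φ2] = [30, 25]
r2 m[snow→φ2] = [81, 40]
r2 m[snow→φ3] = [54, 30]
r2 m[snow→φ4] = [54, 48]
r3 m[φ0→ice] = [90, 150]
r3 m[φ0→sun] = [21, 20]
r3 m[φ1→wind] = [150, 150]
r3 m[φ1→sun] = [378, 252]
r3 m[φ2→sun] = [200, 486]
r3 m[φ2→snow] = [150, 150]
r3 m[φ3→snow] = [9, 8]
r3 m[φ4→snow] = [9, 5]
r3 m[φ5→ice] = [7, 4]
r3 m[φ6→wind] = [5, 9]
r3 m[φ7→wind] = [1, 7]
r3 m[ice→φ0] = [7, 4]
r3 m[ice→φ5] = [3, 5]
r3 m[wind→φ1] = [5, 63]
r3 m[wind→φ6] = [5, 42]
r3 m[wind→φ7] = [25, 54]
r3 m[sun→φ0] = [30, 30]
r3 m[sun→φ1] = [25, 30]
r3 m[sun→φ2] = [30, 25]
r3 m[snow→φ2] = [81, 40]
r3 m[snow→φ3] = [54, 30]
r3 m[snow→φ4] = [54, 48]
r4 m[φ0→ice] = [90, 150]
r4 m[φ0→sun] = [21, 20]
r4 m[φ1→wind] = [150, 150]
r4 m[φ1→sun] = [378, 252]
r4 m[φ2→sun] = [200, 486]
r4 m[φ2→snow] = [150, 150]
r4 m[φ3→snow] = [9, 8]
r4 m[φ4→snow] = [9, 5]
r4 m[φ5→ice] = [7, 4]
r4 m[φ6→wind] = [5, 9]
r4 m[φ7→wind] = [1, 7]
r4 m[ice→φ0] = [7, 4]
r4 m[ice→φ5] = [90, 150]
r4 m[wind→φ1] = [5, 63]
r4 m[wind→φ6] = [150, 1050]
r4 m[wind→φ7] = [750, 1350]
r4 m[sun→φ0] = [75600, 122472]
r4 m[sun→φ1] = [4200, 9720]
r4 m[sun→φ2] = [7938, 5040]
r4 m[snow→φ2] = [81, 40]
r4 m[snow→φ3] = [1350, 750]
r4 m[snow→φ4] = [1350, 1200]
r5 m[φ0→ice] = [226800, 612360]
r5 m[φ0→sun] = [21, 20]
r5 m[φ1→wind] = [48600, 38880]
r5 m[φ1→sun] = [378, 252]
r5 m[φ2→sun] = [200, 486]
r5 m[φ2→snow] = [30240, 39690]
r5 m[φ3→snow] = [9, 8]
r5 m[φ4→snow] = [9, 5]
r5 m[φ5→ice] = [7, 4]
r5 m[φ6→wind] = [5, 9]
r5 m[φ7→wind] = [1, 7]
r5 m[ice→φ0] = [7, 4]
r5 m[ice→φ5] = [90, 150]
r5 m[wind→φ1] = [5, 63]
r5 m[wind→φ6] = [150, 1050]
r5 m[wind→φ7] = [750, 1350]
r5 m[sun→φ0] = [75600, 122472]
r5 m[sun→φ1] = [4200, 9720]
r5 m[sun→φ2] = [7938, 5040]
r5 m[snow→φ2] = [81, 40]
r5 m[snow→φ3] = [1350, 750]
r5 m[snow→φ4] = [1350, 1200]
r6 m[φ0→ice] = [226800, 612360]
r6 m[φ0→sun] = [21, 20]
r6 m[φ1→wind] = [48600, 38880]
r6 m[φ1→sun] = [378, 252]
r6 m[φ2→sun] = [200, 486]
r6 m[φ2→snow] = [30240, 39690]
r6 m[φ3→snow] = [9, 8]
r6 m[φ4→snow] = [9, 5]
r6 m[φ5→ice] = [7, 4]
r6 m[φ6→wind] = [5, 9]
r6 m[φ7→wind] = [1, 7]
r6 m[ice→φ0] = [7, 4]
r6 m[ice→φ5] = [226800, 612360]
r6 m[wind→φ1] = [5, 63]
r6 m[wind→φ6] = [48600, 272160]
r6 m[wind→φ7] = [243000, 349920]
r6 m[sun→φ0] = [75600, 122472]
r6 m[sun→φ1] = [4200, 9720]
r6 m[sun→φ2] = [7938, 5040]
r6 m[snow→φ2] = [81, 40]
r6 m[snow→φ3] = [272160, 198450]
r6 m[snow→φ4] = [272160, 317520]
r7 m[φ0→ice] = [226800, 612360]
r7 m[φ0→sun] = [21, 20]
r7 m[φ1→wind] = [48600, 38880]
r7 m[φ1→sun] = [378, 252]
r7 m[φ2→sun] = [200, 486]
r7 m[φ2→snow] = [30240, 39690]
r7 m[φ3→snow] = [9, 8]
r7 m[φ4→snow] = [9, 5]
r7 m[φ5→ice] = [7, 4]
r7 m[φ6→wind] = [5, 9]
r7 m[φ7→wind] = [1, 7]
r7 m[ice→φ0] = [7, 4]
r7 m[ice→φ5] = [226800, 612360]
r7 m[wind→φ1] = [5, 63]
r7 m[wind→φ6] = [48600, 272160]
r7 m[wind→φ7] = [243000, 349920]
r7 m[sun→φ0] = [75600, 122472]
r7 m[sun→φ1] = [4200, 9720]
r7 m[sun→φ2] = [7938, 5040]
r7 m[snow→φ2] = [81, 40]
r7 m[snow→φ3] = [272160, 198450]
r7 m[snow→φ4] = [272160, 317520]
fixed point reached at round 7
b[sun] = ⊗ incoming = [1587600, 2449440]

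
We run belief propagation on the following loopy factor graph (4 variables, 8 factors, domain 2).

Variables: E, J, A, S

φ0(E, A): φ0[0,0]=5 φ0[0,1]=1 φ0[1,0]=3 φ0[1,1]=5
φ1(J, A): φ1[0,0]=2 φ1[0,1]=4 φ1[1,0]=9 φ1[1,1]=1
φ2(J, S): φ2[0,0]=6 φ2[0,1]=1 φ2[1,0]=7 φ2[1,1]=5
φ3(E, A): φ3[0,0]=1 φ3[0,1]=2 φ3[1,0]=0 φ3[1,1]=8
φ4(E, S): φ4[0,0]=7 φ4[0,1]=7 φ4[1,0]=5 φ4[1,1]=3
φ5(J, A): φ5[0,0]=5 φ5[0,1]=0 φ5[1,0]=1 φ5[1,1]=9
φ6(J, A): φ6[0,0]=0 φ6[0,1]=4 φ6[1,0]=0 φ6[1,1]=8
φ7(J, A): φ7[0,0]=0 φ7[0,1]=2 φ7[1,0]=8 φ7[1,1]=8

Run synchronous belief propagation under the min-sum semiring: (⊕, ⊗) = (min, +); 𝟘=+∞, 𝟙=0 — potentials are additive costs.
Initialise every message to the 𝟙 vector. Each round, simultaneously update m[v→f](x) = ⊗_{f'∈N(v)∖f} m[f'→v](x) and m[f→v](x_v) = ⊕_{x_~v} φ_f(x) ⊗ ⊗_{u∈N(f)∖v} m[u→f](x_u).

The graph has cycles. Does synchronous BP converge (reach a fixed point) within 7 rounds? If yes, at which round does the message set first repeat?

NOT CONVERGED within 7 rounds

init: all messages = 𝟙 over 2 values
r1 m[φ0→E] = [1, 3]
r1 m[φ0→A] = [3, 1]
r1 m[φ1→J] = [2, 1]
r1 m[φ1→A] = [2, 1]
r1 m[φ2→J] = [1, 5]
r1 m[φ2→S] = [6, 1]
r1 m[φ3→E] = [1, 0]
r1 m[φ3→A] = [0, 2]
r1 m[φ4→E] = [7, 3]
r1 m[φ4→S] = [5, 3]
r1 m[φ5→J] = [0, 1]
r1 m[φ5→A] = [1, 0]
r1 m[φ6→J] = [0, 0]
r1 m[φ6→A] = [0, 4]
r1 m[φ7→J] = [0, 8]
r1 m[φ7→A] = [0, 2]
r1 m[E→φ0] = [0, 0]
r1 m[E→φ3] = [0, 0]
r1 m[E→φ4] = [0, 0]
r1 m[J→φ1] = [0, 0]
r1 m[J→φ2] = [0, 0]
r1 m[J→φ5] = [0, 0]
r1 m[J→φ6] = [0, 0]
r1 m[J→φ7] = [0, 0]
r1 m[A→φ0] = [0, 0]
r1 m[A→φ1] = [0, 0]
r1 m[A→φ3] = [0, 0]
r1 m[A→φ5] = [0, 0]
r1 m[A→φ6] = [0, 0]
r1 m[A→φ7] = [0, 0]
r1 m[S→φ2] = [0, 0]
r1 m[S→φ4] = [0, 0]
r2 m[φ0→E] = [1, 3]
r2 m[φ0→A] = [3, 1]
r2 m[φ1→J] = [2, 1]
r2 m[φ1→A] = [2, 1]
r2 m[φ2→J] = [1, 5]
r2 m[φ2→S] = [6, 1]
r2 m[φ3→E] = [1, 0]
r2 m[φ3→A] = [0, 2]
r2 m[φ4→E] = [7, 3]
r2 m[φ4→S] = [5, 3]
r2 m[φ5→J] = [0, 1]
r2 m[φ5→A] = [1, 0]
r2 m[φ6→J] = [0, 0]
r2 m[φ6→A] = [0, 4]
r2 m[φ7→J] = [0, 8]
r2 m[φ7→A] = [0, 2]
r2 m[E→φ0] = [8, 3]
r2 m[E→φ3] = [8, 6]
r2 m[E→φ4] = [2, 3]
r2 m[J→φ1] = [1, 14]
r2 m[J→φ2] = [2, 10]
r2 m[J→φ5] = [3, 14]
r2 m[J→φ6] = [3, 15]
r2 m[J→φ7] = [3, 7]
r2 m[A→φ0] = [3, 9]
r2 m[A→φ1] = [4, 9]
r2 m[A→φ3] = [6, 8]
r2 m[A→φ5] = [5, 10]
r2 m[A→φ6] = [6, 6]
r2 m[A→φ7] = [6, 8]
r2 m[S→φ2] = [5, 3]
r2 m[S→φ4] = [6, 1]
r3 m[φ0→E] = [8, 6]
r3 m[φ0→A] = [6, 8]
r3 m[φ1→J] = [6, 10]
r3 m[φ1→A] = [3, 5]
r3 m[φ2→J] = [4, 8]
r3 m[φ2→S] = [8, 3]
r3 m[φ3→E] = [7, 6]
r3 m[φ3→A] = [6, 10]
r3 m[φ4→E] = [8, 4]
r3 m[φ4→S] = [8, 6]
r3 m[φ5→J] = [10, 6]
r3 m[φ5→A] = [8, 3]
r3 m[φ6→J] = [6, 6]
r3 m[φ6→A] = [3, 7]
r3 m[φ7→J] = [6, 14]
r3 m[φ7→A] = [3, 5]
r3 m[E→φ0] = [8, 3]
r3 m[E→φ3] = [8, 6]
r3 m[E→φ4] = [2, 3]
r3 m[J→φ1] = [1, 14]
r3 m[J→φ2] = [2, 10]
r3 m[J→φ5] = [3, 14]
r3 m[J→φ6] = [3, 15]
r3 m[J→φ7] = [3, 7]
r3 m[A→φ0] = [3, 9]
r3 m[A→φ1] = [4, 9]
r3 m[A→φ3] = [6, 8]
r3 m[A→φ5] = [5, 10]
r3 m[A→φ6] = [6, 6]
r3 m[A→φ7] = [6, 8]
r3 m[S→φ2] = [5, 3]
r3 m[S→φ4] = [6, 1]
r4 m[φ0→E] = [8, 6]
r4 m[φ0→A] = [6, 8]
r4 m[φ1→J] = [6, 10]
r4 m[φ1→A] = [3, 5]
r4 m[φ2→J] = [4, 8]
r4 m[φ2→S] = [8, 3]
r4 m[φ3→E] = [7, 6]
r4 m[φ3→A] = [6, 10]
r4 m[φ4→E] = [8, 4]
r4 m[φ4→S] = [8, 6]
r4 m[φ5→J] = [10, 6]
r4 m[φ5→A] = [8, 3]
r4 m[φ6→J] = [6, 6]
r4 m[φ6→A] = [3, 7]
r4 m[φ7→J] = [6, 14]
r4 m[φ7→A] = [3, 5]
r4 m[E→φ0] = [15, 10]
r4 m[E→φ3] = [16, 10]
r4 m[E→φ4] = [15, 12]
r4 m[J→φ1] = [26, 34]
r4 m[J→φ2] = [28, 36]
r4 m[J→φ5] = [22, 38]
r4 m[J→φ6] = [26, 38]
r4 m[J→φ7] = [26, 30]
r4 m[A→φ0] = [23, 30]
r4 m[A→φ1] = [26, 33]
r4 m[A→φ3] = [23, 28]
r4 m[A→φ5] = [21, 35]
r4 m[A→φ6] = [26, 31]
r4 m[A→φ7] = [26, 33]
r4 m[S→φ2] = [8, 6]
r4 m[S→φ4] = [8, 3]
r5 m[φ0→E] = [28, 26]
r5 m[φ0→A] = [13, 15]
r5 m[φ1→J] = [28, 34]
r5 m[φ1→A] = [28, 30]
r5 m[φ2→J] = [7, 11]
r5 m[φ2→S] = [34, 29]
r5 m[φ3→E] = [24, 23]
r5 m[φ3→A] = [10, 18]
r5 m[φ4→E] = [10, 6]
r5 m[φ4→S] = [17, 15]
r5 m[φ5→J] = [26, 22]
r5 m[φ5→A] = [27, 22]
r5 m[φ6→J] = [26, 26]
r5 m[φ6→A] = [26, 30]
r5 m[φ7→J] = [26, 34]
r5 m[φ7→A] = [26, 28]
r5 m[E→φ0] = [15, 10]
r5 m[E→φ3] = [16, 10]
r5 m[E→φ4] = [15, 12]
r5 m[J→φ1] = [26, 34]
r5 m[J→φ2] = [28, 36]
r5 m[J→φ5] = [22, 38]
r5 m[J→φ6] = [26, 38]
r5 m[J→φ7] = [26, 30]
r5 m[A→φ0] = [23, 30]
r5 m[A→φ1] = [26, 33]
r5 m[A→φ3] = [23, 28]
r5 m[A→φ5] = [21, 35]
r5 m[A→φ6] = [26, 31]
r5 m[A→φ7] = [26, 33]
r5 m[S→φ2] = [8, 6]
r5 m[S→φ4] = [8, 3]
r6 m[φ0→E] = [28, 26]
r6 m[φ0→A] = [13, 15]
r6 m[φ1→J] = [28, 34]
r6 m[φ1→A] = [28, 30]
r6 m[φ2→J] = [7, 11]
r6 m[φ2→S] = [34, 29]
r6 m[φ3→E] = [24, 23]
r6 m[φ3→A] = [10, 18]
r6 m[φ4→E] = [10, 6]
r6 m[φ4→S] = [17, 15]
r6 m[φ5→J] = [26, 22]
r6 m[φ5→A] = [27, 22]
r6 m[φ6→J] = [26, 26]
r6 m[φ6→A] = [26, 30]
r6 m[φ7→J] = [26, 34]
r6 m[φ7→A] = [26, 28]
r6 m[E→φ0] = [34, 29]
r6 m[E→φ3] = [38, 32]
r6 m[E→φ4] = [52, 49]
r6 m[J→φ1] = [85, 93]
r6 m[J→φ2] = [106, 116]
r6 m[J→φ5] = [87, 105]
r6 m[J→φ6] = [87, 101]
r6 m[J→φ7] = [87, 93]
r6 m[A→φ0] = [117, 128]
r6 m[A→φ1] = [102, 113]
r6 m[A→φ3] = [120, 125]
r6 m[A→φ5] = [103, 121]
r6 m[A→φ6] = [104, 113]
r6 m[A→φ7] = [104, 115]
r6 m[S→φ2] = [17, 15]
r6 m[S→φ4] = [34, 29]
r7 m[φ0→E] = [122, 120]
r7 m[φ0→A] = [32, 34]
r7 m[φ1→J] = [104, 111]
r7 m[φ1→A] = [87, 89]
r7 m[φ2→J] = [16, 20]
r7 m[φ2→S] = [112, 107]
r7 m[φ3→E] = [121, 120]
r7 m[φ3→A] = [32, 40]
r7 m[φ4→E] = [36, 32]
r7 m[φ4→S] = [54, 52]
r7 m[φ5→J] = [108, 104]
r7 m[φ5→A] = [92, 87]
r7 m[φ6→J] = [104, 104]
r7 m[φ6→A] = [87, 91]
r7 m[φ7→J] = [104, 112]
r7 m[φ7→A] = [87, 89]
r7 m[E→φ0] = [34, 29]
r7 m[E→φ3] = [38, 32]
r7 m[E→φ4] = [52, 49]
r7 m[J→φ1] = [85, 93]
r7 m[J→φ2] = [106, 116]
r7 m[J→φ5] = [87, 105]
r7 m[J→φ6] = [87, 101]
r7 m[J→φ7] = [87, 93]
r7 m[A→φ0] = [117, 128]
r7 m[A→φ1] = [102, 113]
r7 m[A→φ3] = [120, 125]
r7 m[A→φ5] = [103, 121]
r7 m[A→φ6] = [104, 113]
r7 m[A→φ7] = [104, 115]
r7 m[S→φ2] = [17, 15]
r7 m[S→φ4] = [34, 29]
no fixed point within 7 rounds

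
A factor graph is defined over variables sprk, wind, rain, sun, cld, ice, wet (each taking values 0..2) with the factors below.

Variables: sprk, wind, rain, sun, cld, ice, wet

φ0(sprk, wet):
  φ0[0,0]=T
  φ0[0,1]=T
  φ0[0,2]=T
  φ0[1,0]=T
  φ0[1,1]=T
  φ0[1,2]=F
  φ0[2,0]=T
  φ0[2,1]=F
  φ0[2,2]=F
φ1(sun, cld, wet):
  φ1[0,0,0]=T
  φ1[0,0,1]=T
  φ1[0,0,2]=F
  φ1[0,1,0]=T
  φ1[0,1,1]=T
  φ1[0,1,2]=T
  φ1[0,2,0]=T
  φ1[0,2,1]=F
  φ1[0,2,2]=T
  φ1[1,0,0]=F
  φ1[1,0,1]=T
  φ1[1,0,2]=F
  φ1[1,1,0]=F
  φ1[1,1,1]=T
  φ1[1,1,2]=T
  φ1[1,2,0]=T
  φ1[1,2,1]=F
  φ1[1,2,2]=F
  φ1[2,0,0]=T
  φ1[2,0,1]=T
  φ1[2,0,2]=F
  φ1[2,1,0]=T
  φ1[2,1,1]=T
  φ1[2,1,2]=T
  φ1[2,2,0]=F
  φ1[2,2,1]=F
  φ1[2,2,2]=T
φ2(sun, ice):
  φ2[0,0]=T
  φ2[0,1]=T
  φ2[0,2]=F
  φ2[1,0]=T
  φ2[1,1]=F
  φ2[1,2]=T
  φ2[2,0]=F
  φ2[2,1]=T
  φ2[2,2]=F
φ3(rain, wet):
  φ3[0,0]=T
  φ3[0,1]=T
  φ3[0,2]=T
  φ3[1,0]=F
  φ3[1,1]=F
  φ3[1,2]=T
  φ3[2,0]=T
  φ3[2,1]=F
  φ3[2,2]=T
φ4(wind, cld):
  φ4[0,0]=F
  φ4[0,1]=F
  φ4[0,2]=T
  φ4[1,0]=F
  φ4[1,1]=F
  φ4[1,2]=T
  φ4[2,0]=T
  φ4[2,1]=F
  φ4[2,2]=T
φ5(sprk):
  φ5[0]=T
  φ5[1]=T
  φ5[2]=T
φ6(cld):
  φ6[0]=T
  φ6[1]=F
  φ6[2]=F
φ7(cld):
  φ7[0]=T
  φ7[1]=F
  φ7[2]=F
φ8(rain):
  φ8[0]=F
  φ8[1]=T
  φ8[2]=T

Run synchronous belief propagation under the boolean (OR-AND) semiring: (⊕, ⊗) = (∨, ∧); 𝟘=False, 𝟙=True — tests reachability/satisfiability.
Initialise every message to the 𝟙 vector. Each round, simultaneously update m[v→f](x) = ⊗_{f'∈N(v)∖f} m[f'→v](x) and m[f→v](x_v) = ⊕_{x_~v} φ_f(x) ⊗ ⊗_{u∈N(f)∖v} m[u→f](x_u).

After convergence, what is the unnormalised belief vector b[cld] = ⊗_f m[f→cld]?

init: all messages = 𝟙 over 3 values
r1 m[φ0→sprk] = [T, T, T]
r1 m[φ0→wet] = [T, T, T]
r1 m[φ1→sun] = [T, T, T]
r1 m[φ1→cld] = [T, T, T]
r1 m[φ1→wet] = [T, T, T]
r1 m[φ2→sun] = [T, T, T]
r1 m[φ2→ice] = [T, T, T]
r1 m[φ3→rain] = [T, T, T]
r1 m[φ3→wet] = [T, T, T]
r1 m[φ4→wind] = [T, T, T]
r1 m[φ4→cld] = [T, F, T]
r1 m[φ5→sprk] = [T, T, T]
r1 m[φ6→cld] = [T, F, F]
r1 m[φ7→cld] = [T, F, F]
r1 m[φ8→rain] = [F, T, T]
r1 m[sprk→φ0] = [T, T, T]
r1 m[sprk→φ5] = [T, T, T]
r1 m[wind→φ4] = [T, T, T]
r1 m[rain→φ3] = [T, T, T]
r1 m[rain→φ8] = [T, T, T]
r1 m[sun→φ1] = [T, T, T]
r1 m[sun→φ2] = [T, T, T]
r1 m[cld→φ1] = [T, T, T]
r1 m[cld→φ4] = [T, T, T]
r1 m[cld→φ6] = [T, T, T]
r1 m[cld→φ7] = [T, T, T]
r1 m[ice→φ2] = [T, T, T]
r1 m[wet→φ0] = [T, T, T]
r1 m[wet→φ1] = [T, T, T]
r1 m[wet→φ3] = [T, T, T]
r2 m[φ0→sprk] = [T, T, T]
r2 m[φ0→wet] = [T, T, T]
r2 m[φ1→sun] = [T, T, T]
r2 m[φ1→cld] = [T, T, T]
r2 m[φ1→wet] = [T, T, T]
r2 m[φ2→sun] = [T, T, T]
r2 m[φ2→ice] = [T, T, T]
r2 m[φ3→rain] = [T, T, T]
r2 m[φ3→wet] = [T, T, T]
r2 m[φ4→wind] = [T, T, T]
r2 m[φ4→cld] = [T, F, T]
r2 m[φ5→sprk] = [T, T, T]
r2 m[φ6→cld] = [T, F, F]
r2 m[φ7→cld] = [T, F, F]
r2 m[φ8→rain] = [F, T, T]
r2 m[sprk→φ0] = [T, T, T]
r2 m[sprk→φ5] = [T, T, T]
r2 m[wind→φ4] = [T, T, T]
r2 m[rain→φ3] = [F, T, T]
r2 m[rain→φ8] = [T, T, T]
r2 m[sun→φ1] = [T, T, T]
r2 m[sun→φ2] = [T, T, T]
r2 m[cld→φ1] = [T, F, F]
r2 m[cld→φ4] = [T, F, F]
r2 m[cld→φ6] = [T, F, F]
r2 m[cld→φ7] = [T, F, F]
r2 m[ice→φ2] = [T, T, T]
r2 m[wet→φ0] = [T, T, T]
r2 m[wet→φ1] = [T, T, T]
r2 m[wet→φ3] = [T, T, T]
r3 m[φ0→sprk] = [T, T, T]
r3 m[φ0→wet] = [T, T, T]
r3 m[φ1→sun] = [T, T, T]
r3 m[φ1→cld] = [T, T, T]
r3 m[φ1→wet] = [T, T, F]
r3 m[φ2→sun] = [T, T, T]
r3 m[φ2→ice] = [T, T, T]
r3 m[φ3→rain] = [T, T, T]
r3 m[φ3→wet] = [T, F, T]
r3 m[φ4→wind] = [F, F, T]
r3 m[φ4→cld] = [T, F, T]
r3 m[φ5→sprk] = [T, T, T]
r3 m[φ6→cld] = [T, F, F]
r3 m[φ7→cld] = [T, F, F]
r3 m[φ8→rain] = [F, T, T]
r3 m[sprk→φ0] = [T, T, T]
r3 m[sprk→φ5] = [T, T, T]
r3 m[wind→φ4] = [T, T, T]
r3 m[rain→φ3] = [F, T, T]
r3 m[rain→φ8] = [T, T, T]
r3 m[sun→φ1] = [T, T, T]
r3 m[sun→φ2] = [T, T, T]
r3 m[cld→φ1] = [T, F, F]
r3 m[cld→φ4] = [T, F, F]
r3 m[cld→φ6] = [T, F, F]
r3 m[cld→φ7] = [T, F, F]
r3 m[ice→φ2] = [T, T, T]
r3 m[wet→φ0] = [T, T, T]
r3 m[wet→φ1] = [T, T, T]
r3 m[wet→φ3] = [T, T, T]
r4 m[φ0→sprk] = [T, T, T]
r4 m[φ0→wet] = [T, T, T]
r4 m[φ1→sun] = [T, T, T]
r4 m[φ1→cld] = [T, T, T]
r4 m[φ1→wet] = [T, T, F]
r4 m[φ2→sun] = [T, T, T]
r4 m[φ2→ice] = [T, T, T]
r4 m[φ3→rain] = [T, T, T]
r4 m[φ3→wet] = [T, F, T]
r4 m[φ4→wind] = [F, F, T]
r4 m[φ4→cld] = [T, F, T]
r4 m[φ5→sprk] = [T, T, T]
r4 m[φ6→cld] = [T, F, F]
r4 m[φ7→cld] = [T, F, F]
r4 m[φ8→rain] = [F, T, T]
r4 m[sprk→φ0] = [T, T, T]
r4 m[sprk→φ5] = [T, T, T]
r4 m[wind→φ4] = [T, T, T]
r4 m[rain→φ3] = [F, T, T]
r4 m[rain→φ8] = [T, T, T]
r4 m[sun→φ1] = [T, T, T]
r4 m[sun→φ2] = [T, T, T]
r4 m[cld→φ1] = [T, F, F]
r4 m[cld→φ4] = [T, F, F]
r4 m[cld→φ6] = [T, F, F]
r4 m[cld→φ7] = [T, F, F]
r4 m[ice→φ2] = [T, T, T]
r4 m[wet→φ0] = [T, F, F]
r4 m[wet→φ1] = [T, F, T]
r4 m[wet→φ3] = [T, T, F]
r5 m[φ0→sprk] = [T, T, T]
r5 m[φ0→wet] = [T, T, T]
r5 m[φ1→sun] = [T, F, T]
r5 m[φ1→cld] = [T, T, T]
r5 m[φ1→wet] = [T, T, F]
r5 m[φ2→sun] = [T, T, T]
r5 m[φ2→ice] = [T, T, T]
r5 m[φ3→rain] = [T, F, T]
r5 m[φ3→wet] = [T, F, T]
r5 m[φ4→wind] = [F, F, T]
r5 m[φ4→cld] = [T, F, T]
r5 m[φ5→sprk] = [T, T, T]
r5 m[φ6→cld] = [T, F, F]
r5 m[φ7→cld] = [T, F, F]
r5 m[φ8→rain] = [F, T, T]
r5 m[sprk→φ0] = [T, T, T]
r5 m[sprk→φ5] = [T, T, T]
r5 m[wind→φ4] = [T, T, T]
r5 m[rain→φ3] = [F, T, T]
r5 m[rain→φ8] = [T, T, T]
r5 m[sun→φ1] = [T, T, T]
r5 m[sun→φ2] = [T, T, T]
r5 m[cld→φ1] = [T, F, F]
r5 m[cld→φ4] = [T, F, F]
r5 m[cld→φ6] = [T, F, F]
r5 m[cld→φ7] = [T, F, F]
r5 m[ice→φ2] = [T, T, T]
r5 m[wet→φ0] = [T, F, F]
r5 m[wet→φ1] = [T, F, T]
r5 m[wet→φ3] = [T, T, F]
r6 m[φ0→sprk] = [T, T, T]
r6 m[φ0→wet] = [T, T, T]
r6 m[φ1→sun] = [T, F, T]
r6 m[φ1→cld] = [T, T, T]
r6 m[φ1→wet] = [T, T, F]
r6 m[φ2→sun] = [T, T, T]
r6 m[φ2→ice] = [T, T, T]
r6 m[φ3→rain] = [T, F, T]
r6 m[φ3→wet] = [T, F, T]
r6 m[φ4→wind] = [F, F, T]
r6 m[φ4→cld] = [T, F, T]
r6 m[φ5→sprk] = [T, T, T]
r6 m[φ6→cld] = [T, F, F]
r6 m[φ7→cld] = [T, F, F]
r6 m[φ8→rain] = [F, T, T]
r6 m[sprk→φ0] = [T, T, T]
r6 m[sprk→φ5] = [T, T, T]
r6 m[wind→φ4] = [T, T, T]
r6 m[rain→φ3] = [F, T, T]
r6 m[rain→φ8] = [T, F, T]
r6 m[sun→φ1] = [T, T, T]
r6 m[sun→φ2] = [T, F, T]
r6 m[cld→φ1] = [T, F, F]
r6 m[cld→φ4] = [T, F, F]
r6 m[cld→φ6] = [T, F, F]
r6 m[cld→φ7] = [T, F, F]
r6 m[ice→φ2] = [T, T, T]
r6 m[wet→φ0] = [T, F, F]
r6 m[wet→φ1] = [T, F, T]
r6 m[wet→φ3] = [T, T, F]
r7 m[φ0→sprk] = [T, T, T]
r7 m[φ0→wet] = [T, T, T]
r7 m[φ1→sun] = [T, F, T]
r7 m[φ1→cld] = [T, T, T]
r7 m[φ1→wet] = [T, T, F]
r7 m[φ2→sun] = [T, T, T]
r7 m[φ2→ice] = [T, T, F]
r7 m[φ3→rain] = [T, F, T]
r7 m[φ3→wet] = [T, F, T]
r7 m[φ4→wind] = [F, F, T]
r7 m[φ4→cld] = [T, F, T]
r7 m[φ5→sprk] = [T, T, T]
r7 m[φ6→cld] = [T, F, F]
r7 m[φ7→cld] = [T, F, F]
r7 m[φ8→rain] = [F, T, T]
r7 m[sprk→φ0] = [T, T, T]
r7 m[sprk→φ5] = [T, T, T]
r7 m[wind→φ4] = [T, T, T]
r7 m[rain→φ3] = [F, T, T]
r7 m[rain→φ8] = [T, F, T]
r7 m[sun→φ1] = [T, T, T]
r7 m[sun→φ2] = [T, F, T]
r7 m[cld→φ1] = [T, F, F]
r7 m[cld→φ4] = [T, F, F]
r7 m[cld→φ6] = [T, F, F]
r7 m[cld→φ7] = [T, F, F]
r7 m[ice→φ2] = [T, T, T]
r7 m[wet→φ0] = [T, F, F]
r7 m[wet→φ1] = [T, F, T]
r7 m[wet→φ3] = [T, T, F]
r8 m[φ0→sprk] = [T, T, T]
r8 m[φ0→wet] = [T, T, T]
r8 m[φ1→sun] = [T, F, T]
r8 m[φ1→cld] = [T, T, T]
r8 m[φ1→wet] = [T, T, F]
r8 m[φ2→sun] = [T, T, T]
r8 m[φ2→ice] = [T, T, F]
r8 m[φ3→rain] = [T, F, T]
r8 m[φ3→wet] = [T, F, T]
r8 m[φ4→wind] = [F, F, T]
r8 m[φ4→cld] = [T, F, T]
r8 m[φ5→sprk] = [T, T, T]
r8 m[φ6→cld] = [T, F, F]
r8 m[φ7→cld] = [T, F, F]
r8 m[φ8→rain] = [F, T, T]
r8 m[sprk→φ0] = [T, T, T]
r8 m[sprk→φ5] = [T, T, T]
r8 m[wind→φ4] = [T, T, T]
r8 m[rain→φ3] = [F, T, T]
r8 m[rain→φ8] = [T, F, T]
r8 m[sun→φ1] = [T, T, T]
r8 m[sun→φ2] = [T, F, T]
r8 m[cld→φ1] = [T, F, F]
r8 m[cld→φ4] = [T, F, F]
r8 m[cld→φ6] = [T, F, F]
r8 m[cld→φ7] = [T, F, F]
r8 m[ice→φ2] = [T, T, T]
r8 m[wet→φ0] = [T, F, F]
r8 m[wet→φ1] = [T, F, T]
r8 m[wet→φ3] = [T, T, F]
fixed point reached at round 8
b[cld] = ⊗ incoming = [T, F, F]

b[cld] = [T, F, F]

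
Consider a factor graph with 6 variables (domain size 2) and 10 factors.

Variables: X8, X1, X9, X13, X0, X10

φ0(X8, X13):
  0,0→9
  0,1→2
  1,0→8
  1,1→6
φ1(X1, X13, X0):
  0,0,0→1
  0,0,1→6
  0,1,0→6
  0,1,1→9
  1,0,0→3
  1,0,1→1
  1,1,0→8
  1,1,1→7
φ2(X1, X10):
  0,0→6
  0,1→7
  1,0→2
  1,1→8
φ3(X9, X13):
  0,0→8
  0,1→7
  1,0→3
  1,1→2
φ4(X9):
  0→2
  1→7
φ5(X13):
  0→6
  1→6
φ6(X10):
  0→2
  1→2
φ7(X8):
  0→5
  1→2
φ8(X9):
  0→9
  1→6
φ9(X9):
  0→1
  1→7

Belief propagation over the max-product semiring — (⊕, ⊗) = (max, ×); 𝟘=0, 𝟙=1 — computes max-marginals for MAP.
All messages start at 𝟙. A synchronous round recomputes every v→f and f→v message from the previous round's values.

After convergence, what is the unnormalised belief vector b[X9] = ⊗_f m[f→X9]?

init: all messages = 𝟙 over 2 values
r1 m[φ0→X8] = [9, 8]
r1 m[φ0→X13] = [9, 6]
r1 m[φ1→X1] = [9, 8]
r1 m[φ1→X13] = [6, 9]
r1 m[φ1→X0] = [8, 9]
r1 m[φ2→X1] = [7, 8]
r1 m[φ2→X10] = [6, 8]
r1 m[φ3→X9] = [8, 3]
r1 m[φ3→X13] = [8, 7]
r1 m[φ4→X9] = [2, 7]
r1 m[φ5→X13] = [6, 6]
r1 m[φ6→X10] = [2, 2]
r1 m[φ7→X8] = [5, 2]
r1 m[φ8→X9] = [9, 6]
r1 m[φ9→X9] = [1, 7]
r1 m[X8→φ0] = [1, 1]
r1 m[X8→φ7] = [1, 1]
r1 m[X1→φ1] = [1, 1]
r1 m[X1→φ2] = [1, 1]
r1 m[X9→φ3] = [1, 1]
r1 m[X9→φ4] = [1, 1]
r1 m[X9→φ8] = [1, 1]
r1 m[X9→φ9] = [1, 1]
r1 m[X13→φ0] = [1, 1]
r1 m[X13→φ1] = [1, 1]
r1 m[X13→φ3] = [1, 1]
r1 m[X13→φ5] = [1, 1]
r1 m[X0→φ1] = [1, 1]
r1 m[X10→φ2] = [1, 1]
r1 m[X10→φ6] = [1, 1]
r2 m[φ0→X8] = [9, 8]
r2 m[φ0→X13] = [9, 6]
r2 m[φ1→X1] = [9, 8]
r2 m[φ1→X13] = [6, 9]
r2 m[φ1→X0] = [8, 9]
r2 m[φ2→X1] = [7, 8]
r2 m[φ2→X10] = [6, 8]
r2 m[φ3→X9] = [8, 3]
r2 m[φ3→X13] = [8, 7]
r2 m[φ4→X9] = [2, 7]
r2 m[φ5→X13] = [6, 6]
r2 m[φ6→X10] = [2, 2]
r2 m[φ7→X8] = [5, 2]
r2 m[φ8→X9] = [9, 6]
r2 m[φ9→X9] = [1, 7]
r2 m[X8→φ0] = [5, 2]
r2 m[X8→φ7] = [9, 8]
r2 m[X1→φ1] = [7, 8]
r2 m[X1→φ2] = [9, 8]
r2 m[X9→φ3] = [18, 294]
r2 m[X9→φ4] = [72, 126]
r2 m[X9→φ8] = [16, 147]
r2 m[X9→φ9] = [144, 126]
r2 m[X13→φ0] = [288, 378]
r2 m[X13→φ1] = [432, 252]
r2 m[X13→φ3] = [324, 324]
r2 m[X13→φ5] = [432, 378]
r2 m[X0→φ1] = [1, 1]
r2 m[X10→φ2] = [2, 2]
r2 m[X10→φ6] = [6, 8]
r3 m[φ0→X8] = [2592, 2304]
r3 m[φ0→X13] = [45, 12]
r3 m[φ1→X1] = [2592, 2016]
r3 m[φ1→X13] = [42, 64]
r3 m[φ1→X0] = [16128, 18144]
r3 m[φ2→X1] = [14, 16]
r3 m[φ2→X10] = [54, 64]
r3 m[φ3→X9] = [2592, 972]
r3 m[φ3→X13] = [882, 588]
r3 m[φ4→X9] = [2, 7]
r3 m[φ5→X13] = [6, 6]
r3 m[φ6→X10] = [2, 2]
r3 m[φ7→X8] = [5, 2]
r3 m[φ8→X9] = [9, 6]
r3 m[φ9→X9] = [1, 7]
r3 m[X8→φ0] = [5, 2]
r3 m[X8→φ7] = [9, 8]
r3 m[X1→φ1] = [7, 8]
r3 m[X1→φ2] = [9, 8]
r3 m[X9→φ3] = [18, 294]
r3 m[X9→φ4] = [72, 126]
r3 m[X9→φ8] = [16, 147]
r3 m[X9→φ9] = [144, 126]
r3 m[X13→φ0] = [288, 378]
r3 m[X13→φ1] = [432, 252]
r3 m[X13→φ3] = [324, 324]
r3 m[X13→φ5] = [432, 378]
r3 m[X0→φ1] = [1, 1]
r3 m[X10→φ2] = [2, 2]
r3 m[X10→φ6] = [6, 8]
r4 m[φ0→X8] = [2592, 2304]
r4 m[φ0→X13] = [45, 12]
r4 m[φ1→X1] = [2592, 2016]
r4 m[φ1→X13] = [42, 64]
r4 m[φ1→X0] = [16128, 18144]
r4 m[φ2→X1] = [14, 16]
r4 m[φ2→X10] = [54, 64]
r4 m[φ3→X9] = [2592, 972]
r4 m[φ3→X13] = [882, 588]
r4 m[φ4→X9] = [2, 7]
r4 m[φ5→X13] = [6, 6]
r4 m[φ6→X10] = [2, 2]
r4 m[φ7→X8] = [5, 2]
r4 m[φ8→X9] = [9, 6]
r4 m[φ9→X9] = [1, 7]
r4 m[X8→φ0] = [5, 2]
r4 m[X8→φ7] = [2592, 2304]
r4 m[X1→φ1] = [14, 16]
r4 m[X1→φ2] = [2592, 2016]
r4 m[X9→φ3] = [18, 294]
r4 m[X9→φ4] = [23328, 40824]
r4 m[X9→φ8] = [5184, 47628]
r4 m[X9→φ9] = [46656, 40824]
r4 m[X13→φ0] = [222264, 225792]
r4 m[X13→φ1] = [238140, 42336]
r4 m[X13→φ3] = [11340, 4608]
r4 m[X13→φ5] = [1666980, 451584]
r4 m[X0→φ1] = [1, 1]
r4 m[X10→φ2] = [2, 2]
r4 m[X10→φ6] = [54, 64]
r5 m[φ0→X8] = [2000376, 1778112]
r5 m[φ0→X13] = [45, 12]
r5 m[φ1→X1] = [1428840, 714420]
r5 m[φ1→X13] = [84, 128]
r5 m[φ1→X0] = [11430720, 20003760]
r5 m[φ2→X1] = [14, 16]
r5 m[φ2→X10] = [15552, 18144]
r5 m[φ3→X9] = [90720, 34020]
r5 m[φ3→X13] = [882, 588]
r5 m[φ4→X9] = [2, 7]
r5 m[φ5→X13] = [6, 6]
r5 m[φ6→X10] = [2, 2]
r5 m[φ7→X8] = [5, 2]
r5 m[φ8→X9] = [9, 6]
r5 m[φ9→X9] = [1, 7]
r5 m[X8→φ0] = [5, 2]
r5 m[X8→φ7] = [2592, 2304]
r5 m[X1→φ1] = [14, 16]
r5 m[X1→φ2] = [2592, 2016]
r5 m[X9→φ3] = [18, 294]
r5 m[X9→φ4] = [23328, 40824]
r5 m[X9→φ8] = [5184, 47628]
r5 m[X9→φ9] = [46656, 40824]
r5 m[X13→φ0] = [222264, 225792]
r5 m[X13→φ1] = [238140, 42336]
r5 m[X13→φ3] = [11340, 4608]
r5 m[X13→φ5] = [1666980, 451584]
r5 m[X0→φ1] = [1, 1]
r5 m[X10→φ2] = [2, 2]
r5 m[X10→φ6] = [54, 64]
r6 m[φ0→X8] = [2000376, 1778112]
r6 m[φ0→X13] = [45, 12]
r6 m[φ1→X1] = [1428840, 714420]
r6 m[φ1→X13] = [84, 128]
r6 m[φ1→X0] = [11430720, 20003760]
r6 m[φ2→X1] = [14, 16]
r6 m[φ2→X10] = [15552, 18144]
r6 m[φ3→X9] = [90720, 34020]
r6 m[φ3→X13] = [882, 588]
r6 m[φ4→X9] = [2, 7]
r6 m[φ5→X13] = [6, 6]
r6 m[φ6→X10] = [2, 2]
r6 m[φ7→X8] = [5, 2]
r6 m[φ8→X9] = [9, 6]
r6 m[φ9→X9] = [1, 7]
r6 m[X8→φ0] = [5, 2]
r6 m[X8→φ7] = [2000376, 1778112]
r6 m[X1→φ1] = [14, 16]
r6 m[X1→φ2] = [1428840, 714420]
r6 m[X9→φ3] = [18, 294]
r6 m[X9→φ4] = [816480, 1428840]
r6 m[X9→φ8] = [181440, 1666980]
r6 m[X9→φ9] = [1632960, 1428840]
r6 m[X13→φ0] = [444528, 451584]
r6 m[X13→φ1] = [238140, 42336]
r6 m[X13→φ3] = [22680, 9216]
r6 m[X13→φ5] = [3333960, 903168]
r6 m[X0→φ1] = [1, 1]
r6 m[X10→φ2] = [2, 2]
r6 m[X10→φ6] = [15552, 18144]
r7 m[φ0→X8] = [4000752, 3556224]
r7 m[φ0→X13] = [45, 12]
r7 m[φ1→X1] = [1428840, 714420]
r7 m[φ1→X13] = [84, 128]
r7 m[φ1→X0] = [11430720, 20003760]
r7 m[φ2→X1] = [14, 16]
r7 m[φ2→X10] = [8573040, 10001880]
r7 m[φ3→X9] = [181440, 68040]
r7 m[φ3→X13] = [882, 588]
r7 m[φ4→X9] = [2, 7]
r7 m[φ5→X13] = [6, 6]
r7 m[φ6→X10] = [2, 2]
r7 m[φ7→X8] = [5, 2]
r7 m[φ8→X9] = [9, 6]
r7 m[φ9→X9] = [1, 7]
r7 m[X8→φ0] = [5, 2]
r7 m[X8→φ7] = [2000376, 1778112]
r7 m[X1→φ1] = [14, 16]
r7 m[X1→φ2] = [1428840, 714420]
r7 m[X9→φ3] = [18, 294]
r7 m[X9→φ4] = [816480, 1428840]
r7 m[X9→φ8] = [181440, 1666980]
r7 m[X9→φ9] = [1632960, 1428840]
r7 m[X13→φ0] = [444528, 451584]
r7 m[X13→φ1] = [238140, 42336]
r7 m[X13→φ3] = [22680, 9216]
r7 m[X13→φ5] = [3333960, 903168]
r7 m[X0→φ1] = [1, 1]
r7 m[X10→φ2] = [2, 2]
r7 m[X10→φ6] = [15552, 18144]
r8 m[φ0→X8] = [4000752, 3556224]
r8 m[φ0→X13] = [45, 12]
r8 m[φ1→X1] = [1428840, 714420]
r8 m[φ1→X13] = [84, 128]
r8 m[φ1→X0] = [11430720, 20003760]
r8 m[φ2→X1] = [14, 16]
r8 m[φ2→X10] = [8573040, 10001880]
r8 m[φ3→X9] = [181440, 68040]
r8 m[φ3→X13] = [882, 588]
r8 m[φ4→X9] = [2, 7]
r8 m[φ5→X13] = [6, 6]
r8 m[φ6→X10] = [2, 2]
r8 m[φ7→X8] = [5, 2]
r8 m[φ8→X9] = [9, 6]
r8 m[φ9→X9] = [1, 7]
r8 m[X8→φ0] = [5, 2]
r8 m[X8→φ7] = [4000752, 3556224]
r8 m[X1→φ1] = [14, 16]
r8 m[X1→φ2] = [1428840, 714420]
r8 m[X9→φ3] = [18, 294]
r8 m[X9→φ4] = [1632960, 2857680]
r8 m[X9→φ8] = [362880, 3333960]
r8 m[X9→φ9] = [3265920, 2857680]
r8 m[X13→φ0] = [444528, 451584]
r8 m[X13→φ1] = [238140, 42336]
r8 m[X13→φ3] = [22680, 9216]
r8 m[X13→φ5] = [3333960, 903168]
r8 m[X0→φ1] = [1, 1]
r8 m[X10→φ2] = [2, 2]
r8 m[X10→φ6] = [8573040, 10001880]
r9 m[φ0→X8] = [4000752, 3556224]
r9 m[φ0→X13] = [45, 12]
r9 m[φ1→X1] = [1428840, 714420]
r9 m[φ1→X13] = [84, 128]
r9 m[φ1→X0] = [11430720, 20003760]
r9 m[φ2→X1] = [14, 16]
r9 m[φ2→X10] = [8573040, 10001880]
r9 m[φ3→X9] = [181440, 68040]
r9 m[φ3→X13] = [882, 588]
r9 m[φ4→X9] = [2, 7]
r9 m[φ5→X13] = [6, 6]
r9 m[φ6→X10] = [2, 2]
r9 m[φ7→X8] = [5, 2]
r9 m[φ8→X9] = [9, 6]
r9 m[φ9→X9] = [1, 7]
r9 m[X8→φ0] = [5, 2]
r9 m[X8→φ7] = [4000752, 3556224]
r9 m[X1→φ1] = [14, 16]
r9 m[X1→φ2] = [1428840, 714420]
r9 m[X9→φ3] = [18, 294]
r9 m[X9→φ4] = [1632960, 2857680]
r9 m[X9→φ8] = [362880, 3333960]
r9 m[X9→φ9] = [3265920, 2857680]
r9 m[X13→φ0] = [444528, 451584]
r9 m[X13→φ1] = [238140, 42336]
r9 m[X13→φ3] = [22680, 9216]
r9 m[X13→φ5] = [3333960, 903168]
r9 m[X0→φ1] = [1, 1]
r9 m[X10→φ2] = [2, 2]
r9 m[X10→φ6] = [8573040, 10001880]
fixed point reached at round 9
b[X9] = ⊗ incoming = [3265920, 20003760]

b[X9] = [3265920, 20003760]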